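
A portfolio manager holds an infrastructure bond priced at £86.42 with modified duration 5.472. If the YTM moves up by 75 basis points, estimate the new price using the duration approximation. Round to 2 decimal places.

£82.87

Duration approximation: ΔP/P ≈ -D_mod · Δy = -5.472 × (+0.0075) = -0.041040.
New price ≈ 86.42 × (1 - 0.041040) = 82.8733232.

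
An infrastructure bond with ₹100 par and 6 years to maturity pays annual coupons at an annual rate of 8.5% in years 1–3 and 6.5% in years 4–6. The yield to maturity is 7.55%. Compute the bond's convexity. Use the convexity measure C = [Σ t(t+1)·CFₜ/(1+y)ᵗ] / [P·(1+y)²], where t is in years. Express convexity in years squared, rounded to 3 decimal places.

28.148

With y = 0.0755:
  t   CF        PV=CF/(1+0.0755)^t    t·PV        t(t+1)·PV
  1         8.50         7.9033         7.9033          15.8066
  2         8.50         7.3485        14.6970          44.0909
  3         8.50         6.8326        20.4979          81.9915
  4         6.50         4.8582        19.4326          97.1632
  5         6.50         4.5171        22.5856         135.5135
  6       106.50        68.8156       412.8938       2,890.2567
  Σ                    100.2753       498.0102       3,264.8224
P = 100.2753.
Convexity = Σ t(t+1)·PV / [P·(1+y)²] = 3,264.8224 / (100.2753 × 1.156700) = 28.14781.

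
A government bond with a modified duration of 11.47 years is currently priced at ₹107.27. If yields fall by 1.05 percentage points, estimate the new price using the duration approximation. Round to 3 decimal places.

₹120.189

Duration approximation: ΔP/P ≈ -D_mod · Δy = -11.47 × (-0.0105) = +0.120435.
New price ≈ 107.27 × (1 + 0.120435) = 120.18906245.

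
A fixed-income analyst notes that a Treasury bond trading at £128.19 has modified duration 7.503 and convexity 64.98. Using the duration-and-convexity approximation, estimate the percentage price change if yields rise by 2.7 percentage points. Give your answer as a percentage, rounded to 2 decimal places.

-17.89%

Duration effect: -D_mod·Δy = -7.503 × (+0.027) = -0.202581
Convexity effect: ½·C·(Δy)² = 0.5 × 64.98 × (0.027)² = +0.02368521
ΔP/P ≈ -0.202581 + 0.02368521 = -0.17889579
= -17.889579%.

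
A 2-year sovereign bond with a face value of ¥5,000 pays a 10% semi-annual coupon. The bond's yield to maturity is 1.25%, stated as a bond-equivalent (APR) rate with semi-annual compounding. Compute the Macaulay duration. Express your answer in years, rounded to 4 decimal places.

1.8734 years

Periodic yield y = 0.00625. Discount each cash flow and weight by its period:
  t   CF        PV=CF/(1+0.00625)^t    t·PV
  1       250.00       248.4472       248.4472
  2       250.00       246.9041       493.8081
  3       250.00       245.3705       736.1115
  4     5,250.00     5,120.7754    20,483.1017
  Σ                  5,861.4972    21,961.4685
Price P = Σ PV = 5,861.4972.
Macaulay duration = Σ(t·PV) / P = 21,961.4685 / 5,861.4972 = 3.74673 half-year periods.
In years: 3.74673 / 2 = 1.87337 years.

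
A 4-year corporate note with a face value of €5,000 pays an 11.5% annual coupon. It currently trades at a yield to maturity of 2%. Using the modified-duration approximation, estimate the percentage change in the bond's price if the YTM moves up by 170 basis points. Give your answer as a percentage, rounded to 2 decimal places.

Periodic yield y = 0.02. Modified duration first:
  t   CF        PV=CF/(1+0.02)^t    t·PV
  1       575.00       563.7255       563.7255
  2       575.00       552.6720     1,105.3441
  3       575.00       541.8353     1,625.5060
  4     5,575.00     5,150.4383    20,601.7530
  Σ                  6,808.6711    23,896.3286
P = 6,808.6711; D_Mac = 3.50969 yrs; D_mod = 3.50969/(1+0.02) = 3.44087 yrs.
ΔP/P ≈ -D_mod · Δy = -3.44087 × (+0.017) = -0.058495 = -5.8495%.

-5.85%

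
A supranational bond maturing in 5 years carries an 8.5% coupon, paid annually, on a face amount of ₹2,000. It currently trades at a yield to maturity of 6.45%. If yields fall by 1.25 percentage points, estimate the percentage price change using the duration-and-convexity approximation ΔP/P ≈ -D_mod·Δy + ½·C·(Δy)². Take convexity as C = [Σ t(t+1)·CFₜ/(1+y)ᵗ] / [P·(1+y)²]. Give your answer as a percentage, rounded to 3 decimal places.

+5.227%

With y = 0.0645:
  t   CF        PV=CF/(1+0.0645)^t    t·PV        t(t+1)·PV
  1       170.00       159.6994       159.6994         319.3988
  2       170.00       150.0229       300.0458         900.1375
  3       170.00       140.9327       422.7982       1,691.1930
  4       170.00       132.3934       529.5735       2,647.8675
  5     2,170.00     1,587.5646     7,937.8230      47,626.9379
  Σ                  2,170.6130     9,349.9399      53,185.5346
P = 2,170.6130; D_Mac = 4.30751 yrs; D_mod = 4.04651 yrs; C = 21.62319.
Duration effect: -4.04651 × (-0.0125) = +0.050581
Convexity effect: 0.5 × 21.62319 × (-0.0125)² = +0.0016893
ΔP/P ≈ +0.050581 + 0.0016893 = +0.052271 = +5.2271%.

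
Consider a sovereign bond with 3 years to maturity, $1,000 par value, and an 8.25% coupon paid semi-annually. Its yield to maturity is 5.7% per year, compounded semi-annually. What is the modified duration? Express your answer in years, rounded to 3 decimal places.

Periodic yield y = 0.0285. First find Macaulay duration:
  t   CF        PV=CF/(1+0.0285)^t    t·PV
  1        41.25        40.1070        40.1070
  2        41.25        38.9956        77.9912
  3        41.25        37.9150       113.7450
  4        41.25        36.8644       147.4575
  5        41.25        35.8428       179.2142
  6     1,041.25       879.6892     5,278.1349
  Σ                  1,069.4139     5,836.6497
P = 1,069.4139; Macaulay duration = 5,836.6497 / 1,069.4139 = 5.45780 half-year periods = 2.72890 years.
Modified duration = D_Mac / (1 + y) = 2.72890 / 1.0285 = 2.65328 years.

2.653 years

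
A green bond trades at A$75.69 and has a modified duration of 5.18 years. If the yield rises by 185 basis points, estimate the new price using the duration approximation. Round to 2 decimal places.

Duration approximation: ΔP/P ≈ -D_mod · Δy = -5.18 × (+0.0185) = -0.095830.
New price ≈ 75.69 × (1 - 0.095830) = 68.4366273.

A$68.44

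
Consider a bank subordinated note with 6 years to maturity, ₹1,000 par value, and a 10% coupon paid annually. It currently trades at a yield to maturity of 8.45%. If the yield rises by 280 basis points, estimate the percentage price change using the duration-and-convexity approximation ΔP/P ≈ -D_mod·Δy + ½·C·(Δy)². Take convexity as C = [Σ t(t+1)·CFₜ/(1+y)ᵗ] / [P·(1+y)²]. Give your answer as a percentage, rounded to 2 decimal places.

With y = 0.0845:
  t   CF        PV=CF/(1+0.0845)^t    t·PV        t(t+1)·PV
  1       100.00        92.2084        92.2084         184.4168
  2       100.00        85.0239       170.0477         510.1432
  3       100.00        78.3991       235.1974         940.7897
  4       100.00        72.2906       289.1624       1,445.8118
  5       100.00        66.6580       333.2900       1,999.7397
  6     1,100.00       676.1069     4,056.6412      28,396.4884
  Σ                  1,070.6869     5,176.5471      33,477.3897
P = 1,070.6869; D_Mac = 4.83479 yrs; D_mod = 4.45808 yrs; C = 26.58459.
Duration effect: -4.45808 × (+0.028) = -0.124826
Convexity effect: 0.5 × 26.58459 × (0.028)² = +0.0104212
ΔP/P ≈ -0.124826 + 0.0104212 = -0.114405 = -11.4405%.

-11.44%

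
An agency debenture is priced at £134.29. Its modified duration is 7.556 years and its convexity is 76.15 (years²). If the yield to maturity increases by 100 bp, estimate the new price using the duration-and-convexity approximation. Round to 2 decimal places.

Duration effect: -D_mod·Δy = -7.556 × (+0.01) = -0.075560
Convexity effect: ½·C·(Δy)² = 0.5 × 76.15 × (0.01)² = +0.0038075
ΔP/P ≈ -0.075560 + 0.0038075 = -0.0717525
New price ≈ 134.29 × (1 - 0.0717525) = 124.654356775.

£124.65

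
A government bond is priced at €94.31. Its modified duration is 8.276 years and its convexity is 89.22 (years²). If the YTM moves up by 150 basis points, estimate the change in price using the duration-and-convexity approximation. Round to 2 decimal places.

Duration effect: -D_mod·Δy = -8.276 × (+0.015) = -0.124140
Convexity effect: ½·C·(Δy)² = 0.5 × 89.22 × (0.015)² = +0.01003725
ΔP/P ≈ -0.124140 + 0.01003725 = -0.11410275
ΔP ≈ 94.31 × (-0.11410275) = -10.7610303525.

-€10.76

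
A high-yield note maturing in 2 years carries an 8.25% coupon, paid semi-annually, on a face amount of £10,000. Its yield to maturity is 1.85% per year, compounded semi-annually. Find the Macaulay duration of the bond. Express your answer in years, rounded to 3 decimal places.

Periodic yield y = 0.00925. Discount each cash flow and weight by its period:
  t   CF        PV=CF/(1+0.00925)^t    t·PV
  1       412.50       408.7193       408.7193
  2       412.50       404.9733       809.9467
  3       412.50       401.2617     1,203.7850
  4    10,412.50    10,035.9845    40,143.9380
  Σ                 11,250.9389    42,566.3891
Price P = Σ PV = 11,250.9389.
Macaulay duration = Σ(t·PV) / P = 42,566.3891 / 11,250.9389 = 3.78336 half-year periods.
In years: 3.78336 / 2 = 1.89168 years.

1.892 years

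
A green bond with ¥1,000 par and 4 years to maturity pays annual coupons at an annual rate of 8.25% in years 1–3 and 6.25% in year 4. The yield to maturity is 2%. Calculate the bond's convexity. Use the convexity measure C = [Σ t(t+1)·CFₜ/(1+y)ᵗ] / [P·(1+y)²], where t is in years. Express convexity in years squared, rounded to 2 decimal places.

With y = 0.02:
  t   CF        PV=CF/(1+0.02)^t    t·PV        t(t+1)·PV
  1        82.50        80.8824        80.8824         161.7647
  2        82.50        79.2964       158.5928         475.7785
  3        82.50        77.7416       233.2248         932.8991
  4     1,062.50       981.5858     3,926.3431      19,631.7153
  Σ                  1,219.5061     4,399.0430      21,202.1577
P = 1,219.5061.
Convexity = Σ t(t+1)·PV / [P·(1+y)²] = 21,202.1577 / (1,219.5061 × 1.040400) = 16.71074.

16.71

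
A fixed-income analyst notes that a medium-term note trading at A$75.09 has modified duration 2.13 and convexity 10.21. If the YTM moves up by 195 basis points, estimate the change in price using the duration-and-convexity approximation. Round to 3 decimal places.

Duration effect: -D_mod·Δy = -2.13 × (+0.0195) = -0.041535
Convexity effect: ½·C·(Δy)² = 0.5 × 10.21 × (0.0195)² = +0.00194117625
ΔP/P ≈ -0.041535 + 0.00194117625 = -0.03959382375
ΔP ≈ 75.09 × (-0.03959382375) = -2.9731002253875.

-A$2.973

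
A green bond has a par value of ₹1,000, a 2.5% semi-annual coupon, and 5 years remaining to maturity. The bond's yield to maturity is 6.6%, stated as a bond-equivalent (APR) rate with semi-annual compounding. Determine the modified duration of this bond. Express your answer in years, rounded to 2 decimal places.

4.55 years

Periodic yield y = 0.033. First find Macaulay duration:
  t   CF        PV=CF/(1+0.033)^t    t·PV
  1        12.50        12.1007        12.1007
  2        12.50        11.7141        23.4282
  3        12.50        11.3399        34.0197
  4        12.50        10.9776        43.9105
  5        12.50        10.6269        53.1347
  6        12.50        10.2875        61.7247
  7        12.50         9.9588        69.7117
  8        12.50         9.6407        77.1254
  9        12.50         9.3327        83.9943
  10    1,012.50       731.7990     7,317.9901
  Σ                    827.7779     7,777.1401
P = 827.7779; Macaulay duration = 7,777.1401 / 827.7779 = 9.39520 half-year periods = 4.69760 years.
Modified duration = D_Mac / (1 + y) = 4.69760 / 1.033 = 4.54753 years.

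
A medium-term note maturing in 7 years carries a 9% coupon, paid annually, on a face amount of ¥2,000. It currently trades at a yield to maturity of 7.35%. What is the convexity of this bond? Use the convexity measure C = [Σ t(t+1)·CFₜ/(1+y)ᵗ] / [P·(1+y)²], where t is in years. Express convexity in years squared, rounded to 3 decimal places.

35.403

With y = 0.0735:
  t   CF        PV=CF/(1+0.0735)^t    t·PV        t(t+1)·PV
  1       180.00       167.6758       167.6758         335.3517
  2       180.00       156.1955       312.3909         937.1728
  3       180.00       145.5011       436.5034       1,746.0135
  4       180.00       135.5390       542.1560       2,710.7802
  5       180.00       126.2590       631.2949       3,787.7693
  6       180.00       117.6143       705.6859       4,939.8016
  7     2,180.00     1,326.9121     9,288.3847      74,307.0772
  Σ                  2,175.6968    12,084.0916      88,763.9662
P = 2,175.6968.
Convexity = Σ t(t+1)·PV / [P·(1+y)²] = 88,763.9662 / (2,175.6968 × 1.152402) = 35.40252.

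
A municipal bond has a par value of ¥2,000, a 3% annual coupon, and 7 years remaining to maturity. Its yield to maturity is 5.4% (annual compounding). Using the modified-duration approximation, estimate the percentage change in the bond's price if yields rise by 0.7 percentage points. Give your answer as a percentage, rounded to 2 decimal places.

-4.23%

Periodic yield y = 0.054. Modified duration first:
  t   CF        PV=CF/(1+0.054)^t    t·PV
  1        60.00        56.9260        56.9260
  2        60.00        54.0095       108.0190
  3        60.00        51.2424       153.7272
  4        60.00        48.6171       194.4683
  5        60.00        46.1263       230.6313
  6        60.00        43.7631       262.5783
  7     2,060.00     1,425.5516     9,978.8613
  Σ                  1,726.2359    10,985.2113
P = 1,726.2359; D_Mac = 6.36368 yrs; D_mod = 6.36368/(1+0.054) = 6.03765 yrs.
ΔP/P ≈ -D_mod · Δy = -6.03765 × (+0.007) = -0.042264 = -4.2264%.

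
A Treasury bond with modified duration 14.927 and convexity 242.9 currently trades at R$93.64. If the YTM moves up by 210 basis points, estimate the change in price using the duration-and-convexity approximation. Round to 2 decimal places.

Duration effect: -D_mod·Δy = -14.927 × (+0.021) = -0.313467
Convexity effect: ½·C·(Δy)² = 0.5 × 242.9 × (0.021)² = +0.05355945
ΔP/P ≈ -0.313467 + 0.05355945 = -0.25990755
ΔP ≈ 93.64 × (-0.25990755) = -24.337742982.

-R$24.34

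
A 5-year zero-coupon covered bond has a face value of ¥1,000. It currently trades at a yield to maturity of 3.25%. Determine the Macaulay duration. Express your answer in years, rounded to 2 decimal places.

A zero-coupon bond has a single cash flow at maturity, so its Macaulay duration equals its maturity: 5 years.

5.00 years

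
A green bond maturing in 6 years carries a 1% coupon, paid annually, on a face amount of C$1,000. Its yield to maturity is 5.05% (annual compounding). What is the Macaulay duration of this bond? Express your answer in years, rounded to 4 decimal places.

5.8314 years

Periodic yield y = 0.0505. Discount each cash flow and weight by its year:
  t   CF        PV=CF/(1+0.0505)^t    t·PV
  1        10.00         9.5193         9.5193
  2        10.00         9.0617        18.1233
  3        10.00         8.6260        25.8781
  4        10.00         8.2114        32.8455
  5        10.00         7.8166        39.0832
  6     1,010.00       751.5278     4,509.1666
  Σ                    794.7628     4,634.6160
Price P = Σ PV = 794.7628.
Macaulay duration = Σ(t·PV) / P = 4,634.6160 / 794.7628 = 5.83145 years.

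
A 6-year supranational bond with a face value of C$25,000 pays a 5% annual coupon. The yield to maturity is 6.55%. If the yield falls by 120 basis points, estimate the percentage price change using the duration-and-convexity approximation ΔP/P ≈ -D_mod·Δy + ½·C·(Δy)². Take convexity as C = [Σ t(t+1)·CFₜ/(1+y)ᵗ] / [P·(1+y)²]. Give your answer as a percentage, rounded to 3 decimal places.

With y = 0.0655:
  t   CF        PV=CF/(1+0.0655)^t    t·PV        t(t+1)·PV
  1     1,250.00     1,173.1581     1,173.1581       2,346.3163
  2     1,250.00     1,101.0400     2,202.0800       6,606.2401
  3     1,250.00     1,033.3553     3,100.0658      12,400.2630
  4     1,250.00       969.8313     3,879.3252      19,396.6260
  5     1,250.00       910.2124     4,551.0619      27,306.3717
  6    26,250.00    17,939.4277   107,636.5660     753,455.9622
  Σ                 23,127.0248   122,542.2571     821,511.7793
P = 23,127.0248; D_Mac = 5.29866 yrs; D_mod = 4.97293 yrs; C = 31.28867.
Duration effect: -4.97293 × (-0.012) = +0.059675
Convexity effect: 0.5 × 31.28867 × (-0.012)² = +0.0022528
ΔP/P ≈ +0.059675 + 0.0022528 = +0.061928 = +6.1928%.

+6.193%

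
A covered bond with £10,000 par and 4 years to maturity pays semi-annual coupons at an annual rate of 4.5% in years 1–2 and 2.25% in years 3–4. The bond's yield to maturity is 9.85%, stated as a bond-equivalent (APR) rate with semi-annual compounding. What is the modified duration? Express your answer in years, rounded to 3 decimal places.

Periodic yield y = 0.04925. First find Macaulay duration:
  t   CF        PV=CF/(1+0.04925)^t    t·PV
  1       225.00       214.4389       214.4389
  2       225.00       204.3735       408.7470
  3       225.00       194.7805       584.3416
  4       225.00       185.6379       742.5515
  5       112.50        88.4622       442.3109
  6       112.50        84.3099       505.8595
  7       112.50        80.3526       562.4679
  8    10,112.50     6,883.7757    55,070.2057
  Σ                  7,936.1312    58,530.9230
P = 7,936.1312; Macaulay duration = 58,530.9230 / 7,936.1312 = 7.37525 half-year periods = 3.68762 years.
Modified duration = D_Mac / (1 + y) = 3.68762 / 1.04925 = 3.51453 years.

3.515 years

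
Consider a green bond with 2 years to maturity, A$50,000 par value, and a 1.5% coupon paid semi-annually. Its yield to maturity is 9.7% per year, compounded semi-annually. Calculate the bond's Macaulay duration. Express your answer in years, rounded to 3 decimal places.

1.976 years

Periodic yield y = 0.0485. Discount each cash flow and weight by its period:
  t   CF        PV=CF/(1+0.0485)^t    t·PV
  1       375.00       357.6538       357.6538
  2       375.00       341.1100       682.2199
  3       375.00       325.3314       975.9942
  4    50,375.00    41,681.3062   166,725.2247
  Σ                 42,705.4013   168,741.0925
Price P = Σ PV = 42,705.4013.
Macaulay duration = Σ(t·PV) / P = 168,741.0925 / 42,705.4013 = 3.95128 half-year periods.
In years: 3.95128 / 2 = 1.97564 years.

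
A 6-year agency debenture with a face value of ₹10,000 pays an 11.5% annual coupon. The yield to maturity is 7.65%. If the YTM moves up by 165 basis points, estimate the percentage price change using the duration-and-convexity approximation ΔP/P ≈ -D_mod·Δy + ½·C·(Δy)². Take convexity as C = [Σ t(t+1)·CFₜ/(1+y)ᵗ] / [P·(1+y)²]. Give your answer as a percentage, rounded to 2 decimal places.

With y = 0.0765:
  t   CF        PV=CF/(1+0.0765)^t    t·PV        t(t+1)·PV
  1     1,150.00     1,068.2768     1,068.2768       2,136.5536
  2     1,150.00       992.3612     1,984.7224       5,954.1672
  3     1,150.00       921.8404     2,765.5212      11,062.0848
  4     1,150.00       856.3311     3,425.3243      17,126.6215
  5     1,150.00       795.4771     3,977.3854      23,864.3123
  6    11,150.00     7,164.5788    42,987.4727     300,912.3088
  Σ                 11,798.8653    56,208.7028     361,056.0482
P = 11,798.8653; D_Mac = 4.76391 yrs; D_mod = 4.42537 yrs; C = 26.40622.
Duration effect: -4.42537 × (+0.0165) = -0.073019
Convexity effect: 0.5 × 26.40622 × (0.0165)² = +0.0035945
ΔP/P ≈ -0.073019 + 0.0035945 = -0.069424 = -6.9424%.

-6.94%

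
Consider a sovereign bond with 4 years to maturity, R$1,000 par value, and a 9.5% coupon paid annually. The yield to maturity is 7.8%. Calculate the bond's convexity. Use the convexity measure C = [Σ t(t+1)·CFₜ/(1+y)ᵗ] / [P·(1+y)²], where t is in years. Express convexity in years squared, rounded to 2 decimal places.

With y = 0.078:
  t   CF        PV=CF/(1+0.078)^t    t·PV        t(t+1)·PV
  1        95.00        88.1262        88.1262         176.2523
  2        95.00        81.7497       163.4994         490.4981
  3        95.00        75.8346       227.5038         910.0150
  4     1,095.00       810.8473     3,243.3892      16,216.9460
  Σ                  1,056.5577     3,722.5185      17,793.7115
P = 1,056.5577.
Convexity = Σ t(t+1)·PV / [P·(1+y)²] = 17,793.7115 / (1,056.5577 × 1.162084) = 14.49225.

14.49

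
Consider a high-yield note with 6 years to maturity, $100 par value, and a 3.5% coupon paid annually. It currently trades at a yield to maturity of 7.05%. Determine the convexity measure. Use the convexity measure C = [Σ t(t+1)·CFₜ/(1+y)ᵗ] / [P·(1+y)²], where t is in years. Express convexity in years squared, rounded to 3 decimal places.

With y = 0.0705:
  t   CF        PV=CF/(1+0.0705)^t    t·PV        t(t+1)·PV
  1         3.50         3.2695         3.2695           6.5390
  2         3.50         3.0542         6.1084          18.3251
  3         3.50         2.8530         8.5591          34.2365
  4         3.50         2.6651        10.6606          53.3030
  5         3.50         2.4896        12.4481          74.6889
  6       103.50        68.7734       412.6402       2,888.4816
  Σ                     83.1049       453.6860       3,075.5741
P = 83.1049.
Convexity = Σ t(t+1)·PV / [P·(1+y)²] = 3,075.5741 / (83.1049 × 1.145970) = 32.29434.

32.294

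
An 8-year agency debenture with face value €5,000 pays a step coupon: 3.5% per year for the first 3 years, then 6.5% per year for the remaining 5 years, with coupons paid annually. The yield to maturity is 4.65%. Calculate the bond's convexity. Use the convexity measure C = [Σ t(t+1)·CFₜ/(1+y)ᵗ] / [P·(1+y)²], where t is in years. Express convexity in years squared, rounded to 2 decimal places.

53.86

With y = 0.0465:
  t   CF        PV=CF/(1+0.0465)^t    t·PV        t(t+1)·PV
  1       175.00       167.2241       167.2241         334.4482
  2       175.00       159.7937       319.5873         958.7620
  3       175.00       152.6934       458.0803       1,832.3212
  4       325.00       270.9733     1,083.8930       5,419.4651
  5       325.00       258.9329     1,294.6644       7,767.9863
  6       325.00       247.4275     1,484.5650      10,391.9549
  7       325.00       236.4333     1,655.0334      13,240.2675
  8     5,325.00     3,701.7386    29,613.9090     266,525.1811
  Σ                  5,195.2168    36,076.9566     306,470.3864
P = 5,195.2168.
Convexity = Σ t(t+1)·PV / [P·(1+y)²] = 306,470.3864 / (5,195.2168 × 1.095162) = 53.86496.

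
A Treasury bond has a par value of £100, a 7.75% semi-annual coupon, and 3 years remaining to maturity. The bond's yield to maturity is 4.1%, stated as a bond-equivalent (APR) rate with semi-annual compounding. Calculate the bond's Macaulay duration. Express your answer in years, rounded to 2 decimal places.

Periodic yield y = 0.0205. Discount each cash flow and weight by its period:
  t   CF        PV=CF/(1+0.0205)^t    t·PV
  1        3.875         3.7972         3.7972
  2        3.875         3.7209         7.4418
  3        3.875         3.6461        10.9384
  4        3.875         3.5729        14.2916
  5        3.875         3.5011        17.5056
  6      103.875        91.9672       551.8032
  Σ                    110.2054       605.7777
Price P = Σ PV = 110.2054.
Macaulay duration = Σ(t·PV) / P = 605.7777 / 110.2054 = 5.49681 half-year periods.
In years: 5.49681 / 2 = 2.74840 years.

2.75 years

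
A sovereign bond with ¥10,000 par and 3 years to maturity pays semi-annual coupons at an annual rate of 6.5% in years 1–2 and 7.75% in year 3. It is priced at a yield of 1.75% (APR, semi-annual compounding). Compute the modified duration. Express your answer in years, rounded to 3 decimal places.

Periodic yield y = 0.00875. First find Macaulay duration:
  t   CF        PV=CF/(1+0.00875)^t    t·PV
  1       325.00       322.1809       322.1809
  2       325.00       319.3863       638.7726
  3       325.00       316.6159       949.8477
  4       325.00       313.8695     1,255.4782
  5       387.50       370.9830     1,854.9148
  6    10,387.50     9,858.4752    59,150.8515
  Σ                 11,501.5109    64,172.0457
P = 11,501.5109; Macaulay duration = 64,172.0457 / 11,501.5109 = 5.57944 half-year periods = 2.78972 years.
Modified duration = D_Mac / (1 + y) = 2.78972 / 1.00875 = 2.76552 years.

2.766 years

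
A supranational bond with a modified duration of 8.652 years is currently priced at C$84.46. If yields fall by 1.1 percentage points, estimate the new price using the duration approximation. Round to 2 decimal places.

Duration approximation: ΔP/P ≈ -D_mod · Δy = -8.652 × (-0.011) = +0.095172.
New price ≈ 84.46 × (1 + 0.095172) = 92.49822712.

C$92.50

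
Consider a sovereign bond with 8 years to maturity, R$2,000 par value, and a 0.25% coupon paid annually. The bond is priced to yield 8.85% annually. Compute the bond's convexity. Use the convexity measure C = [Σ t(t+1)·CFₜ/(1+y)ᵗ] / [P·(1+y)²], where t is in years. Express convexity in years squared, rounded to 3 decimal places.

59.724

With y = 0.0885:
  t   CF        PV=CF/(1+0.0885)^t    t·PV        t(t+1)·PV
  1         5.00         4.5935         4.5935           9.1870
  2         5.00         4.2200         8.4400          25.3200
  3         5.00         3.8769        11.6307          46.5228
  4         5.00         3.5617        14.2468          71.2338
  5         5.00         3.2721        16.3605          98.1633
  6         5.00         3.0061        18.0364         126.2550
  7         5.00         2.7617        19.3317         154.6532
  8     2,005.00     1,017.3887     8,139.1096      73,251.9864
  Σ                  1,042.6806     8,231.7492      73,783.3216
P = 1,042.6806.
Convexity = Σ t(t+1)·PV / [P·(1+y)²] = 73,783.3216 / (1,042.6806 × 1.184832) = 59.72416.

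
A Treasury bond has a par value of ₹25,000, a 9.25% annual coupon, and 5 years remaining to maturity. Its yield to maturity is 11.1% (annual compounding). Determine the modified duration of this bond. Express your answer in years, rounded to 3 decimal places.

3.773 years

Periodic yield y = 0.111. First find Macaulay duration:
  t   CF        PV=CF/(1+0.111)^t    t·PV
  1     2,312.50     2,081.4581     2,081.4581
  2     2,312.50     1,873.4997     3,746.9994
  3     2,312.50     1,686.3183     5,058.9550
  4     2,312.50     1,517.8383     6,071.3532
  5    27,312.50    16,135.8244    80,679.1221
  Σ                 23,294.9389    97,637.8878
P = 23,294.9389; Macaulay duration = 97,637.8878 / 23,294.9389 = 4.19138 years.
Modified duration = D_Mac / (1 + y) = 4.19138 / 1.111 = 3.77262 years.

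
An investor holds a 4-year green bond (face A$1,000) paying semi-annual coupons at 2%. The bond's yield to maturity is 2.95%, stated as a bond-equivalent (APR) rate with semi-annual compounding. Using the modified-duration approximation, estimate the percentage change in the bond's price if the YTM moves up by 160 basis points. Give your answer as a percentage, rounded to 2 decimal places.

-6.09%

Periodic yield y = 0.01475. Modified duration first:
  t   CF        PV=CF/(1+0.01475)^t    t·PV
  1        10.00         9.8546         9.8546
  2        10.00         9.7114        19.4228
  3        10.00         9.5702        28.7107
  4        10.00         9.4311        37.7245
  5        10.00         9.2940        46.4702
  6        10.00         9.1589        54.9537
  7        10.00         9.0258        63.1807
  8     1,010.00       898.3569     7,186.8550
  Σ                    964.4031     7,447.1723
P = 964.4031; D_Mac = 7.72205 half-year periods = 3.86103 yrs; D_mod = 3.86103/(1+0.01475) = 3.80490 yrs.
ΔP/P ≈ -D_mod · Δy = -3.80490 × (+0.016) = -0.060878 = -6.0878%.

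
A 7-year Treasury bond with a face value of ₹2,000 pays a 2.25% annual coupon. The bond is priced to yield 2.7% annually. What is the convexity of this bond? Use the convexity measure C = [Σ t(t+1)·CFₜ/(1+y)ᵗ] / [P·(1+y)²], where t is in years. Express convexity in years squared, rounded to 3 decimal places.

With y = 0.027:
  t   CF        PV=CF/(1+0.027)^t    t·PV        t(t+1)·PV
  1        45.00        43.8169        43.8169          87.6339
  2        45.00        42.6650        85.3300         255.9899
  3        45.00        41.5433       124.6300         498.5198
  4        45.00        40.4511       161.8046         809.0228
  5        45.00        39.3877       196.9384       1,181.6301
  6        45.00        38.3522       230.1130       1,610.7908
  7     2,045.00     1,697.0718    11,879.5023      95,036.0187
  Σ                  1,943.2880    12,722.1351      99,479.6060
P = 1,943.2880.
Convexity = Σ t(t+1)·PV / [P·(1+y)²] = 99,479.6060 / (1,943.2880 × 1.054729) = 48.53511.

48.535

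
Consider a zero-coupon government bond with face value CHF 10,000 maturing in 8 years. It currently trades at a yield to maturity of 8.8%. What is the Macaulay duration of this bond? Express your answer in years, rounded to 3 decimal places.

A zero-coupon bond has a single cash flow at maturity, so its Macaulay duration equals its maturity: 8 years.

8.000 years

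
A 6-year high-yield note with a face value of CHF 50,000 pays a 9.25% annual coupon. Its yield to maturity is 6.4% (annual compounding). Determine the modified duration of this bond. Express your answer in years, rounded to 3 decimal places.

4.645 years

Periodic yield y = 0.064. First find Macaulay duration:
  t   CF        PV=CF/(1+0.064)^t    t·PV
  1     4,625.00     4,346.8045     4,346.8045
  2     4,625.00     4,085.3426     8,170.6852
  3     4,625.00     3,839.6077    11,518.8231
  4     4,625.00     3,608.6538    14,434.6154
  5     4,625.00     3,391.5920    16,957.9598
  6    54,625.00    37,647.9803   225,887.8816
  Σ                 56,919.9809   281,316.7696
P = 56,919.9809; Macaulay duration = 281,316.7696 / 56,919.9809 = 4.94232 years.
Modified duration = D_Mac / (1 + y) = 4.94232 / 1.064 = 4.64504 years.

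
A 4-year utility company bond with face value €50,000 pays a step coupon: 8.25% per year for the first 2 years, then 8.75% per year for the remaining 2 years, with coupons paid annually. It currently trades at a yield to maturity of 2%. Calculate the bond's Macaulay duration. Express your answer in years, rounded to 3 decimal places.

Periodic yield y = 0.02. Discount each cash flow and weight by its year:
  t   CF        PV=CF/(1+0.02)^t    t·PV
  1     4,125.00     4,044.1176     4,044.1176
  2     4,125.00     3,964.8212     7,929.6424
  3     4,375.00     4,122.6602    12,367.9806
  4    54,375.00    50,234.0950   200,936.3802
  Σ                 62,365.6941   225,278.1209
Price P = Σ PV = 62,365.6941.
Macaulay duration = Σ(t·PV) / P = 225,278.1209 / 62,365.6941 = 3.61221 years.

3.612 years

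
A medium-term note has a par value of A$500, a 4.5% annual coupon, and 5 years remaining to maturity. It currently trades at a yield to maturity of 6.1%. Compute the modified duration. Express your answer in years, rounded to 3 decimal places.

4.308 years

Periodic yield y = 0.061. First find Macaulay duration:
  t   CF        PV=CF/(1+0.061)^t    t·PV
  1        22.50        21.2064        21.2064
  2        22.50        19.9872        39.9744
  3        22.50        18.8381        56.5142
  4        22.50        17.7550        71.0201
  5       522.50       388.6059     1,943.0294
  Σ                    466.3926     2,131.7445
P = 466.3926; Macaulay duration = 2,131.7445 / 466.3926 = 4.57071 years.
Modified duration = D_Mac / (1 + y) = 4.57071 / 1.061 = 4.30793 years.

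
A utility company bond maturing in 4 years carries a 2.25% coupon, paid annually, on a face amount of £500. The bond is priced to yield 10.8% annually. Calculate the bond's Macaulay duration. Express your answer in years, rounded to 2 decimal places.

Periodic yield y = 0.108. Discount each cash flow and weight by its year:
  t   CF        PV=CF/(1+0.108)^t    t·PV
  1        11.25        10.1534        10.1534
  2        11.25         9.1637        18.3275
  3        11.25         8.2705        24.8116
  4       511.25       339.2144     1,356.8576
  Σ                    366.8021     1,410.1501
Price P = Σ PV = 366.8021.
Macaulay duration = Σ(t·PV) / P = 1,410.1501 / 366.8021 = 3.84444 years.

3.84 years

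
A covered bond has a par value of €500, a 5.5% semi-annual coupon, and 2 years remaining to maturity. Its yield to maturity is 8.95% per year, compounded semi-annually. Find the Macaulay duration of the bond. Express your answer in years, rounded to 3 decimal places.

1.918 years

Periodic yield y = 0.04475. Discount each cash flow and weight by its period:
  t   CF        PV=CF/(1+0.04475)^t    t·PV
  1        13.75        13.1610        13.1610
  2        13.75        12.5973        25.1946
  3        13.75        12.0577        36.1732
  4       513.75       431.2234     1,724.8936
  Σ                    469.0395     1,799.4224
Price P = Σ PV = 469.0395.
Macaulay duration = Σ(t·PV) / P = 1,799.4224 / 469.0395 = 3.83640 half-year periods.
In years: 3.83640 / 2 = 1.91820 years.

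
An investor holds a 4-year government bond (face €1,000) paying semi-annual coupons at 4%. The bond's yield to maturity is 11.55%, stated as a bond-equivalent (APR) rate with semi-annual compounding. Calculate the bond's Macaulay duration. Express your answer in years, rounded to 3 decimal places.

3.689 years

Periodic yield y = 0.05775. Discount each cash flow and weight by its period:
  t   CF        PV=CF/(1+0.05775)^t    t·PV
  1        20.00        18.9081        18.9081
  2        20.00        17.8757        35.7515
  3        20.00        16.8998        50.6993
  4        20.00        15.9771        63.9084
  5        20.00        15.1048        75.5240
  6        20.00        14.2801        85.6807
  7        20.00        13.5005        94.5033
  8     1,020.00       650.9324     5,207.4593
  Σ                    763.4785     5,632.4345
Price P = Σ PV = 763.4785.
Macaulay duration = Σ(t·PV) / P = 5,632.4345 / 763.4785 = 7.37733 half-year periods.
In years: 7.37733 / 2 = 3.68867 years.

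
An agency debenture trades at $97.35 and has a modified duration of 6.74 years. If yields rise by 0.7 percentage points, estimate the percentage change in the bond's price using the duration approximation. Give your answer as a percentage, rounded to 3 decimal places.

Duration approximation: ΔP/P ≈ -D_mod · Δy = -6.74 × (+0.007) = -0.047180.
As a percentage: -4.7180%.

-4.718%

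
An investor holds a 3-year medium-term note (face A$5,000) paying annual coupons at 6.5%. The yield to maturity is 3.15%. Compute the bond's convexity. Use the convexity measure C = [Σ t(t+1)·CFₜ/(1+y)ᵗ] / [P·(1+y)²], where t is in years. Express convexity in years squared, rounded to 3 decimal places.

10.422

With y = 0.0315:
  t   CF        PV=CF/(1+0.0315)^t    t·PV        t(t+1)·PV
  1       325.00       315.0751       315.0751         630.1503
  2       325.00       305.4534       610.9067       1,832.7201
  3     5,325.00     4,851.9008    14,555.7025      58,222.8099
  Σ                  5,472.4293    15,481.6843      60,685.6803
P = 5,472.4293.
Convexity = Σ t(t+1)·PV / [P·(1+y)²] = 60,685.6803 / (5,472.4293 × 1.063992) = 10.42240.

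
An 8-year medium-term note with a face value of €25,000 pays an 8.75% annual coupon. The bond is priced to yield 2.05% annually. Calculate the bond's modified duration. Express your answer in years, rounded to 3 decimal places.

6.322 years

Periodic yield y = 0.0205. First find Macaulay duration:
  t   CF        PV=CF/(1+0.0205)^t    t·PV
  1     2,187.50     2,143.5571     2,143.5571
  2     2,187.50     2,100.4969     4,200.9938
  3     2,187.50     2,058.3017     6,174.9051
  4     2,187.50     2,016.9541     8,067.8166
  5     2,187.50     1,976.4372     9,882.1859
  6     2,187.50     1,936.7341    11,620.4048
  7     2,187.50     1,897.8286    13,284.8005
  8    27,187.50    23,113.4727   184,907.7819
  Σ                 37,243.7825   240,282.4457
P = 37,243.7825; Macaulay duration = 240,282.4457 / 37,243.7825 = 6.45161 years.
Modified duration = D_Mac / (1 + y) = 6.45161 / 1.0205 = 6.32201 years.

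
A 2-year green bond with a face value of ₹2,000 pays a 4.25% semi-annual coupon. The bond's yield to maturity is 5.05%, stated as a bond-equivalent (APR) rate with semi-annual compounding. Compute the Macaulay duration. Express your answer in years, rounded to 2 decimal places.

Periodic yield y = 0.02525. Discount each cash flow and weight by its period:
  t   CF        PV=CF/(1+0.02525)^t    t·PV
  1        42.50        41.4533        41.4533
  2        42.50        40.4324        80.8648
  3        42.50        39.4366       118.3098
  4     2,042.50     1,848.6000     7,394.4001
  Σ                  1,969.9223     7,635.0280
Price P = Σ PV = 1,969.9223.
Macaulay duration = Σ(t·PV) / P = 7,635.0280 / 1,969.9223 = 3.87580 half-year periods.
In years: 3.87580 / 2 = 1.93790 years.

1.94 years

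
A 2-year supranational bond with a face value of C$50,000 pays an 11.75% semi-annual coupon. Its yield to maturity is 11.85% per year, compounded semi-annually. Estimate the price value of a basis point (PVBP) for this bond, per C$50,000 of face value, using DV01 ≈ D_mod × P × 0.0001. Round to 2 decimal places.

Periodic yield y = 0.05925.
  t   CF        PV=CF/(1+0.05925)^t    t·PV
  1     2,937.50     2,773.1886     2,773.1886
  2     2,937.50     2,618.0680     5,236.1361
  3     2,937.50     2,471.6243     7,414.8729
  4    52,937.50    42,050.3425   168,201.3698
  Σ                 49,913.2234   183,625.5674
P = 49,913.2234; D_Mac = 3.67890 half-year periods = 1.83945 yrs; D_mod = 1.73656 yrs.
DV01 ≈ 1.73656 × 49,913.2234 × 0.0001 = 8.667716.

C$8.67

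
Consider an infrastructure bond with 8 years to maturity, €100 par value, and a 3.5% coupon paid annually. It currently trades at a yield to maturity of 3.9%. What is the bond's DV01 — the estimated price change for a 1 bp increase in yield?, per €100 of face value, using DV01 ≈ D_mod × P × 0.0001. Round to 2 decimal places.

Periodic yield y = 0.039.
  t   CF        PV=CF/(1+0.039)^t    t·PV
  1         3.50         3.3686         3.3686
  2         3.50         3.2422         6.4844
  3         3.50         3.1205         9.3614
  4         3.50         3.0033        12.0134
  5         3.50         2.8906        14.4531
  6         3.50         2.7821        16.6927
  7         3.50         2.6777        18.7438
  8       103.50        76.2107       609.6856
  Σ                     97.2957       690.8030
P = 97.2957; D_Mac = 7.10003 yrs; D_mod = 6.83353 yrs.
DV01 ≈ 6.83353 × 97.2957 × 0.0001 = 0.066487.

€0.07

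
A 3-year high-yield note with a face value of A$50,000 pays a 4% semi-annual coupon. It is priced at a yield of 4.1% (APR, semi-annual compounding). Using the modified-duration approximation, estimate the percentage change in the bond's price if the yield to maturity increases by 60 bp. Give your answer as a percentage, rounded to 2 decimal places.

-1.68%

Periodic yield y = 0.0205. Modified duration first:
  t   CF        PV=CF/(1+0.0205)^t    t·PV
  1     1,000.00       979.9118       979.9118
  2     1,000.00       960.2272     1,920.4543
  3     1,000.00       940.9379     2,822.8138
  4     1,000.00       922.0362     3,688.1447
  5     1,000.00       903.5141     4,517.5707
  6    51,000.00    45,153.5730   270,921.4380
  Σ                 49,860.2002   284,850.3334
P = 49,860.2002; D_Mac = 5.71298 half-year periods = 2.85649 yrs; D_mod = 2.85649/(1+0.0205) = 2.79911 yrs.
ΔP/P ≈ -D_mod · Δy = -2.79911 × (+0.006) = -0.016795 = -1.6795%.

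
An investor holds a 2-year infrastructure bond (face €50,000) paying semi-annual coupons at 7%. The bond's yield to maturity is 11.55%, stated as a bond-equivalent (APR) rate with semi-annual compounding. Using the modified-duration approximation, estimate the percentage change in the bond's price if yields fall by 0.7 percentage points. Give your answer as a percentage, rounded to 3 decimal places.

Periodic yield y = 0.05775. Modified duration first:
  t   CF        PV=CF/(1+0.05775)^t    t·PV
  1     1,750.00     1,654.4552     1,654.4552
  2     1,750.00     1,564.1269     3,128.2538
  3     1,750.00     1,478.7302     4,436.1906
  4    51,750.00    41,340.7373   165,362.9493
  Σ                 46,038.0496   174,581.8489
P = 46,038.0496; D_Mac = 3.79212 half-year periods = 1.89606 yrs; D_mod = 1.89606/(1+0.05775) = 1.79254 yrs.
ΔP/P ≈ -D_mod · Δy = -1.79254 × (-0.007) = +0.012548 = +1.2548%.

+1.255%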